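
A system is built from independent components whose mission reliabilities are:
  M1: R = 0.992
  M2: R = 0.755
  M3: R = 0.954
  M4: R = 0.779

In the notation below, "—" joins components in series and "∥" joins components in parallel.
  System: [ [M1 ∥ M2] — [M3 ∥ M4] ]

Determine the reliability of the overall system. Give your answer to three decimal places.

0.988

Parallel (M1 and M2): 1 − (1 − 0.99200)(1 − 0.75500) = 0.99804
Parallel (M3 and M4): 1 − (1 − 0.95400)(1 − 0.77900) = 0.98983
Series ([0.99804] and [0.98983]): 0.99804 × 0.98983 = 0.988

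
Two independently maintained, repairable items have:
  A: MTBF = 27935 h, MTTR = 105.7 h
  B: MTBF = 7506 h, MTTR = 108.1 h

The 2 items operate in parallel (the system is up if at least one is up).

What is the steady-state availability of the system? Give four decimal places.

0.9999

A(A) = MTBF/(MTBF+MTTR) = 27935/(27935+105.7) = 0.996230
A(B) = MTBF/(MTBF+MTTR) = 7506/(7506+108.1) = 0.985803
Parallel availability: 1 − (1 − 0.996230)(1 − 0.985803) = 0.9999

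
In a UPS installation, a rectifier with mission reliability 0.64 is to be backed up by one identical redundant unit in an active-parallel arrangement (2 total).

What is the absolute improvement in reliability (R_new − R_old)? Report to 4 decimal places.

0.2304

R_before = 0.64
R_after = 1 − (1 − 0.64)^2 = 0.8704
ΔR = 0.8704 − 0.64 = 0.2304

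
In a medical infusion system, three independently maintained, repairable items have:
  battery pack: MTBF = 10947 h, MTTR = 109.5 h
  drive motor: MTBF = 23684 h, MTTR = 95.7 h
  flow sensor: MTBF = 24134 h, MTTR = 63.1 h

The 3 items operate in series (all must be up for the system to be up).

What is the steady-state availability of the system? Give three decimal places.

A(battery pack) = MTBF/(MTBF+MTTR) = 10947/(10947+109.5) = 0.990096
A(drive motor) = MTBF/(MTBF+MTTR) = 23684/(23684+95.7) = 0.995976
A(flow sensor) = MTBF/(MTBF+MTTR) = 24134/(24134+63.1) = 0.997392
Series availability: 0.990096 × 0.995976 × 0.997392 = 0.984

0.984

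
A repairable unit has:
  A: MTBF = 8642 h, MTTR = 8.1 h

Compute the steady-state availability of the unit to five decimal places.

A(A) = MTBF/(MTBF+MTTR) = 8642/(8642+8.1) = 0.99906

0.99906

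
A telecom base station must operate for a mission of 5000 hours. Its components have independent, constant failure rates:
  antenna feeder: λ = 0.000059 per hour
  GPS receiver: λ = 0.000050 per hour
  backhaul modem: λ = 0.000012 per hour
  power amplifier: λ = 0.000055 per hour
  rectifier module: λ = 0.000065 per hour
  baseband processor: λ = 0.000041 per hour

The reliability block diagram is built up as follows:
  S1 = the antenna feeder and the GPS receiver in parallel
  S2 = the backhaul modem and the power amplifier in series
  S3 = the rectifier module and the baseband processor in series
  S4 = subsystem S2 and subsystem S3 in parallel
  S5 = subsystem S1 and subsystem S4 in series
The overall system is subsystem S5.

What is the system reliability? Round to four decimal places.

R(antenna feeder) = exp(−0.000059 × 5000) = 0.744532
R(GPS receiver) = exp(−0.000050 × 5000) = 0.778801
R(backhaul modem) = exp(−0.000012 × 5000) = 0.941765
R(power amplifier) = exp(−0.000055 × 5000) = 0.759572
R(rectifier module) = exp(−0.000065 × 5000) = 0.722527
R(baseband processor) = exp(−0.000041 × 5000) = 0.814647
Parallel (antenna feeder and GPS receiver): 1 − (1 − 0.744532)(1 − 0.778801) = 0.943491
Series (backhaul modem and power amplifier): 0.941765 × 0.759572 = 0.715338
Series (rectifier module and baseband processor): 0.722527 × 0.814647 = 0.588604
Parallel ([0.715338] and [0.588604]): 1 − (1 − 0.715338)(1 − 0.588604) = 0.882891
Series ([0.943491] and [0.882891]): 0.943491 × 0.882891 = 0.8330

0.8330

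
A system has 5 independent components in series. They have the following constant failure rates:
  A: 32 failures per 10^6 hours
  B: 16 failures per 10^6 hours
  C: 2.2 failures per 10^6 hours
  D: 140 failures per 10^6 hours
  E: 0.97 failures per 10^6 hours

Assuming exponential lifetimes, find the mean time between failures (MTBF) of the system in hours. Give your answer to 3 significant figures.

Series of exponential components: λ_sys = Σ λ_i
λ_sys = 0.000032 + 0.000016 + 0.0000022 + 0.00014 + 0.00000097 = 1.9117e-04 /h
MTBF = 1 / λ_sys = 5230 h

5230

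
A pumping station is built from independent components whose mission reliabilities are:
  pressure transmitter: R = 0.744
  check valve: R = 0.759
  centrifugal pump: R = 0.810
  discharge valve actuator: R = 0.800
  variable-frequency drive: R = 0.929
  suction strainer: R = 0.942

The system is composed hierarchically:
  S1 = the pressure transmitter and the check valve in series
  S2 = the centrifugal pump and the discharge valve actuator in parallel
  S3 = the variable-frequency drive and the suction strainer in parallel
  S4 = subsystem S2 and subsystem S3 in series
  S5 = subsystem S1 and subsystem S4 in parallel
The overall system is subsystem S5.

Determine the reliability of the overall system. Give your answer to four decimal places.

0.9817

Series (pressure transmitter and check valve): 0.744000 × 0.759000 = 0.564696
Parallel (centrifugal pump and discharge valve actuator): 1 − (1 − 0.810000)(1 − 0.800000) = 0.962000
Parallel (variable-frequency drive and suction strainer): 1 − (1 − 0.929000)(1 − 0.942000) = 0.995882
Series ([0.962000] and [0.995882]): 0.962000 × 0.995882 = 0.958038
Parallel ([0.564696] and [0.958038]): 1 − (1 − 0.564696)(1 − 0.958038) = 0.9817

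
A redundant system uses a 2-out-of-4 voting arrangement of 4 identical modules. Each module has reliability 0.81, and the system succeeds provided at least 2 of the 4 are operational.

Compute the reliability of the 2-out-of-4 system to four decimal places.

R = Σ_{i=2}^{4} C(4,i) p^i (1−p)^{4−i} with p = 0.81
C(4,2)·0.81^2·0.19^2 = 0.142111
C(4,3)·0.81^3·0.19^1 = 0.403895
C(4,4)·0.81^4·0.19^0 = 0.430467
Sum = 0.9765

0.9765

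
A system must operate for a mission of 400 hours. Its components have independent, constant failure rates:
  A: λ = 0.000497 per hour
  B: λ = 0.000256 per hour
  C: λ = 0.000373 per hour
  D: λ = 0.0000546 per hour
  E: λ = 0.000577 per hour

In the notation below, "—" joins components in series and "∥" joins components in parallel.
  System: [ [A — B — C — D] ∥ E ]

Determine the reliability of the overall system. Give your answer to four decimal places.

0.9224

R(A) = exp(−0.000497 × 400) = 0.819714
R(B) = exp(−0.000256 × 400) = 0.902668
R(C) = exp(−0.000373 × 400) = 0.861397
R(D) = exp(−0.0000546 × 400) = 0.978397
R(E) = exp(−0.000577 × 400) = 0.793898
Series (A, B, C, and D): 0.819714 × 0.902668 × 0.861397 × 0.978397 = 0.623604
Parallel ([0.623604] and E): 1 − (1 − 0.623604)(1 − 0.793898) = 0.9224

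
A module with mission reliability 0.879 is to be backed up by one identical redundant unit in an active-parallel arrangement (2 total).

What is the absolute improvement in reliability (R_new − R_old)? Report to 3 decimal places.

0.106

R_before = 0.879
R_after = 1 − (1 − 0.879)^2 = 0.985
ΔR = 0.985 − 0.879 = 0.106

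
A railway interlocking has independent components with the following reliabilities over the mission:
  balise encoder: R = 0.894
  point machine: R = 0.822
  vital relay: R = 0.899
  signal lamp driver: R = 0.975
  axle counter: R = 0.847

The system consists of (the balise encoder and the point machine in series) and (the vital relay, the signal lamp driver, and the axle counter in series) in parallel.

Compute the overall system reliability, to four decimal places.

Series (balise encoder and point machine): 0.894000 × 0.822000 = 0.734868
Series (vital relay, signal lamp driver, and axle counter): 0.899000 × 0.975000 × 0.847000 = 0.742417
Parallel ([0.734868] and [0.742417]): 1 − (1 − 0.734868)(1 − 0.742417) = 0.9317

0.9317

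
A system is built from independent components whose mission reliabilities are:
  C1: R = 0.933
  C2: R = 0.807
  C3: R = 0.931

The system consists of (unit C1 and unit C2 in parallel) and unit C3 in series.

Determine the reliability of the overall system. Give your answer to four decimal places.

0.9190

Parallel (C1 and C2): 1 − (1 − 0.933000)(1 − 0.807000) = 0.987069
Series ([0.987069] and C3): 0.987069 × 0.931000 = 0.9190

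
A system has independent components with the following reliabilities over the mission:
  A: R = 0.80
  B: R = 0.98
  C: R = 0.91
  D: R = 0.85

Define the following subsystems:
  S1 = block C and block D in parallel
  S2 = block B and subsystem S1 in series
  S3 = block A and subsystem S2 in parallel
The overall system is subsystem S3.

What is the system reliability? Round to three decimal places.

0.993

Parallel (C and D): 1 − (1 − 0.91000)(1 − 0.85000) = 0.98650
Series (B and [0.98650]): 0.98000 × 0.98650 = 0.96677
Parallel (A and [0.96677]): 1 − (1 − 0.80000)(1 − 0.96677) = 0.993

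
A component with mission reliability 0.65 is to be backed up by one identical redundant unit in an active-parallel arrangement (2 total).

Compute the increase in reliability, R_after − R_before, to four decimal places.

R_before = 0.65
R_after = 1 − (1 − 0.65)^2 = 0.8775
ΔR = 0.8775 − 0.65 = 0.2275

0.2275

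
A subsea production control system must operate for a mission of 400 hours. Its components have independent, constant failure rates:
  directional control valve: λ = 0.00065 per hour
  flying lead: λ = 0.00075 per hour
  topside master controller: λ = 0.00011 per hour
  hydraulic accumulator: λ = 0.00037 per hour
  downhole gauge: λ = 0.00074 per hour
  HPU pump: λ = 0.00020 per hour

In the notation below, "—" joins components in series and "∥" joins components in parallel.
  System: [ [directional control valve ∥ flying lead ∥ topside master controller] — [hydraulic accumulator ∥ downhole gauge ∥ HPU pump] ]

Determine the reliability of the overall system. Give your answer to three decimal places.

R(directional control valve) = exp(−0.00065 × 400) = 0.77105
R(flying lead) = exp(−0.00075 × 400) = 0.74082
R(topside master controller) = exp(−0.00011 × 400) = 0.95695
R(hydraulic accumulator) = exp(−0.00037 × 400) = 0.86243
R(downhole gauge) = exp(−0.00074 × 400) = 0.74379
R(HPU pump) = exp(−0.00020 × 400) = 0.92312
Parallel (directional control valve, flying lead, and topside master controller): 1 − (1 − 0.77105)(1 − 0.74082)(1 − 0.95695) = 0.99745
Parallel (hydraulic accumulator, downhole gauge, and HPU pump): 1 − (1 − 0.86243)(1 − 0.74379)(1 − 0.92312) = 0.99729
Series ([0.99745] and [0.99729]): 0.99745 × 0.99729 = 0.995

0.995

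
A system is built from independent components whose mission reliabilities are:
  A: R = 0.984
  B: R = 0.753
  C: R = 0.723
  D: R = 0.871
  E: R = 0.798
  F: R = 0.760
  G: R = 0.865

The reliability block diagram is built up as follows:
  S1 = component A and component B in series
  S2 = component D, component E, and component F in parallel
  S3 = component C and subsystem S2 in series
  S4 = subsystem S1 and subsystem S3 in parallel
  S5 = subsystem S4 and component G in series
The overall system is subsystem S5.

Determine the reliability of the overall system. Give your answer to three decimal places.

0.802

Series (A and B): 0.98400 × 0.75300 = 0.74095
Parallel (D, E, and F): 1 − (1 − 0.87100)(1 − 0.79800)(1 − 0.76000) = 0.99375
Series (C and [0.99375]): 0.72300 × 0.99375 = 0.71848
Parallel ([0.74095] and [0.71848]): 1 − (1 − 0.74095)(1 − 0.71848) = 0.92707
Series ([0.92707] and G): 0.92707 × 0.86500 = 0.802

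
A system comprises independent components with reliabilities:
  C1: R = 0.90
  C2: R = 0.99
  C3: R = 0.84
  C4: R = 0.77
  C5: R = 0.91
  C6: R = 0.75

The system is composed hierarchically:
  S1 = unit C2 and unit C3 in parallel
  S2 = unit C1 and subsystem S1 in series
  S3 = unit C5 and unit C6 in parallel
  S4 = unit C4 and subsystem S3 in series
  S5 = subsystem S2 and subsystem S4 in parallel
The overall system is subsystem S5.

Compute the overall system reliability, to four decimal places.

0.9749

Parallel (C2 and C3): 1 − (1 − 0.990000)(1 − 0.840000) = 0.998400
Series (C1 and [0.998400]): 0.900000 × 0.998400 = 0.898560
Parallel (C5 and C6): 1 − (1 − 0.910000)(1 − 0.750000) = 0.977500
Series (C4 and [0.977500]): 0.770000 × 0.977500 = 0.752675
Parallel ([0.898560] and [0.752675]): 1 − (1 − 0.898560)(1 − 0.752675) = 0.9749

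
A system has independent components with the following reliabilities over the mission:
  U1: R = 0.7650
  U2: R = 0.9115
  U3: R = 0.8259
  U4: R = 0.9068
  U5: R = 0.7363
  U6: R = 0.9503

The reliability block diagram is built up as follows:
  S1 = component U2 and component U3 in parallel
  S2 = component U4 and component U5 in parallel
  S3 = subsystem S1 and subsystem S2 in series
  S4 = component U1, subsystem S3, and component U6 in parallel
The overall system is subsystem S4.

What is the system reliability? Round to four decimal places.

Parallel (U2 and U3): 1 − (1 − 0.911500)(1 − 0.825900) = 0.984592
Parallel (U4 and U5): 1 − (1 − 0.906800)(1 − 0.736300) = 0.975423
Series ([0.984592] and [0.975423]): 0.984592 × 0.975423 = 0.960394
Parallel (U1, [0.960394], and U6): 1 − (1 − 0.765000)(1 − 0.960394)(1 − 0.950300) = 0.9995

0.9995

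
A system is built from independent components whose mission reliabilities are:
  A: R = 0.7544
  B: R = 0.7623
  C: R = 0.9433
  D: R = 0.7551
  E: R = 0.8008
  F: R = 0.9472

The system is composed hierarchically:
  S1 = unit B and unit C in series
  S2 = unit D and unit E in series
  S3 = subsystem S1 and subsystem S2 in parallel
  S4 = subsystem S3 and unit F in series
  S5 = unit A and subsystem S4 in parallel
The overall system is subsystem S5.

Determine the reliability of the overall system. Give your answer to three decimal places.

Series (B and C): 0.76230 × 0.94330 = 0.71908
Series (D and E): 0.75510 × 0.80080 = 0.60468
Parallel ([0.71908] and [0.60468]): 1 − (1 − 0.71908)(1 − 0.60468) = 0.88895
Series ([0.88895] and F): 0.88895 × 0.94720 = 0.84201
Parallel (A and [0.84201]): 1 − (1 − 0.75440)(1 − 0.84201) = 0.961

0.961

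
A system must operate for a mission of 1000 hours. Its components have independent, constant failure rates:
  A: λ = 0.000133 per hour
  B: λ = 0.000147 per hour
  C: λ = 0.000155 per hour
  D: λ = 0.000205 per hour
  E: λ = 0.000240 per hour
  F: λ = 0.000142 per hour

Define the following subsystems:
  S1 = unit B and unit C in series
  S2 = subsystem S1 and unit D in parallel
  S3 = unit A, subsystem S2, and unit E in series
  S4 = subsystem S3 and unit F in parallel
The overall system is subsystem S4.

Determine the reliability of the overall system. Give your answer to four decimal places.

R(A) = exp(−0.000133 × 1000) = 0.875465
R(B) = exp(−0.000147 × 1000) = 0.863294
R(C) = exp(−0.000155 × 1000) = 0.856415
R(D) = exp(−0.000205 × 1000) = 0.814647
R(E) = exp(−0.000240 × 1000) = 0.786628
R(F) = exp(−0.000142 × 1000) = 0.867621
Series (B and C): 0.863294 × 0.856415 = 0.739338
Parallel ([0.739338] and D): 1 − (1 − 0.739338)(1 − 0.814647) = 0.951686
Series (A, [0.951686], and E): 0.875465 × 0.951686 × 0.786628 = 0.655393
Parallel ([0.655393] and F): 1 − (1 − 0.655393)(1 − 0.867621) = 0.9544

0.9544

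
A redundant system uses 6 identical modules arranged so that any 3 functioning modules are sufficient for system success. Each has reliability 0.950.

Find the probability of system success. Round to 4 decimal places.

R = Σ_{i=3}^{6} C(6,i) p^i (1−p)^{6−i} with p = 0.950
C(6,3)·0.950^3·0.050^3 = 0.002143
C(6,4)·0.950^4·0.050^2 = 0.030544
C(6,5)·0.950^5·0.050^1 = 0.232134
C(6,6)·0.950^6·0.050^0 = 0.735092
Sum = 0.9999

0.9999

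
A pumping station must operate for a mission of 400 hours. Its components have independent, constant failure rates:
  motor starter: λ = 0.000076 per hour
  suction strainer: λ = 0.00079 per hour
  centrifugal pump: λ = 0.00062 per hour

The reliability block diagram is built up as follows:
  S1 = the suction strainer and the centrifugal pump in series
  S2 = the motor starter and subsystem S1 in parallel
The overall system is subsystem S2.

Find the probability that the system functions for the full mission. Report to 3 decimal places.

0.987

R(motor starter) = exp(−0.000076 × 400) = 0.97006
R(suction strainer) = exp(−0.00079 × 400) = 0.72906
R(centrifugal pump) = exp(−0.00062 × 400) = 0.78036
Series (suction strainer and centrifugal pump): 0.72906 × 0.78036 = 0.56893
Parallel (motor starter and [0.56893]): 1 − (1 − 0.97006)(1 − 0.56893) = 0.987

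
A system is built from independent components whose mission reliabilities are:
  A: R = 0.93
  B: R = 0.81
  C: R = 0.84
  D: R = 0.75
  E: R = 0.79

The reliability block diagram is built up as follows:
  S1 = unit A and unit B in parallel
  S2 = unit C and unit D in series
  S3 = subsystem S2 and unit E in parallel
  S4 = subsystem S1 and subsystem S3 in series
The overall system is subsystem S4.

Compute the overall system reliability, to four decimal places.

Parallel (A and B): 1 − (1 − 0.930000)(1 − 0.810000) = 0.986700
Series (C and D): 0.840000 × 0.750000 = 0.630000
Parallel ([0.630000] and E): 1 − (1 − 0.630000)(1 − 0.790000) = 0.922300
Series ([0.986700] and [0.922300]): 0.986700 × 0.922300 = 0.9100

0.9100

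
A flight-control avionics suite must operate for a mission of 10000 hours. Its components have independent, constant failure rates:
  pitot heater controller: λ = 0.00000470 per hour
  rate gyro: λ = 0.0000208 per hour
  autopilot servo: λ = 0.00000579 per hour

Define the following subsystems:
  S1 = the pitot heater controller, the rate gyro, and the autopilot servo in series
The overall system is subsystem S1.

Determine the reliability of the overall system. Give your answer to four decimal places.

R(pitot heater controller) = exp(−0.00000470 × 10000) = 0.954087
R(rate gyro) = exp(−0.0000208 × 10000) = 0.812207
R(autopilot servo) = exp(−0.00000579 × 10000) = 0.943744
Series (pitot heater controller, rate gyro, and autopilot servo): 0.954087 × 0.812207 × 0.943744 = 0.7313

0.7313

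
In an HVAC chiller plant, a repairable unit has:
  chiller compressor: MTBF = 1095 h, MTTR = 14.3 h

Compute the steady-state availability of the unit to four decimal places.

0.9871

A(chiller compressor) = MTBF/(MTBF+MTTR) = 1095/(1095+14.3) = 0.9871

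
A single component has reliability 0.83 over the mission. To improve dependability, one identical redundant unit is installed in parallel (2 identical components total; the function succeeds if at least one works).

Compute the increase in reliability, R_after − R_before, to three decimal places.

R_before = 0.83
R_after = 1 − (1 − 0.83)^2 = 0.971
ΔR = 0.971 − 0.83 = 0.141

0.141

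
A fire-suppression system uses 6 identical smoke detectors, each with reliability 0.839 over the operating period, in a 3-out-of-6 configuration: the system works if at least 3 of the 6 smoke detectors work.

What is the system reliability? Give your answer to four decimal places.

R = Σ_{i=3}^{6} C(6,i) p^i (1−p)^{6−i} with p = 0.839
C(6,3)·0.839^3·0.161^3 = 0.049294
C(6,4)·0.839^4·0.161^2 = 0.192660
C(6,5)·0.839^5·0.161^1 = 0.401594
C(6,6)·0.839^6·0.161^0 = 0.348796
Sum = 0.9923

0.9923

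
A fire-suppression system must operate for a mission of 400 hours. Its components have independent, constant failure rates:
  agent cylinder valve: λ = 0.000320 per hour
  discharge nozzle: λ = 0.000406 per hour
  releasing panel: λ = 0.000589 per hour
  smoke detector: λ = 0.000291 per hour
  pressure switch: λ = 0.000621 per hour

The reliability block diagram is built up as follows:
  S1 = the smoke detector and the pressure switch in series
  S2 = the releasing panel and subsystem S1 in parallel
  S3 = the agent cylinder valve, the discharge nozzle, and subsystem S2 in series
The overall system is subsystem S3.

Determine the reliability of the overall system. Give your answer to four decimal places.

0.7000

R(agent cylinder valve) = exp(−0.000320 × 400) = 0.879853
R(discharge nozzle) = exp(−0.000406 × 400) = 0.850101
R(releasing panel) = exp(−0.000589 × 400) = 0.790097
R(smoke detector) = exp(−0.000291 × 400) = 0.890119
R(pressure switch) = exp(−0.000621 × 400) = 0.780048
Series (smoke detector and pressure switch): 0.890119 × 0.780048 = 0.694336
Parallel (releasing panel and [0.694336]): 1 − (1 − 0.790097)(1 − 0.694336) = 0.935840
Series (agent cylinder valve, discharge nozzle, and [0.935840]): 0.879853 × 0.850101 × 0.935840 = 0.7000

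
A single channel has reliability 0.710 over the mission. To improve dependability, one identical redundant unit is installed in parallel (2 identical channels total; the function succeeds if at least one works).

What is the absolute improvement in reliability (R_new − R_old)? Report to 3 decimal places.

0.206

R_before = 0.710
R_after = 1 − (1 − 0.710)^2 = 0.916
ΔR = 0.916 − 0.710 = 0.206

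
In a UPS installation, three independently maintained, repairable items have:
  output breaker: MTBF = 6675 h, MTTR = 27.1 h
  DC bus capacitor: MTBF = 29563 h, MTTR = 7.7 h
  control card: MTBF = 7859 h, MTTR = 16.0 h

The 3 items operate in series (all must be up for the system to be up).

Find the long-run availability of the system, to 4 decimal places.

A(output breaker) = MTBF/(MTBF+MTTR) = 6675/(6675+27.1) = 0.995956
A(DC bus capacitor) = MTBF/(MTBF+MTTR) = 29563/(29563+7.7) = 0.999740
A(control card) = MTBF/(MTBF+MTTR) = 7859/(7859+16.0) = 0.997968
Series availability: 0.995956 × 0.999740 × 0.997968 = 0.9937

0.9937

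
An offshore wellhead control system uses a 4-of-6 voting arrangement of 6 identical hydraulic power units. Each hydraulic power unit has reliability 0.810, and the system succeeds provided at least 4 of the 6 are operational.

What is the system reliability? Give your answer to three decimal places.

0.913

R = Σ_{i=4}^{6} C(6,i) p^i (1−p)^{6−i} with p = 0.810
C(6,4)·0.810^4·0.190^2 = 0.23310
C(6,5)·0.810^5·0.190^1 = 0.39749
C(6,6)·0.810^6·0.190^0 = 0.28243
Sum = 0.913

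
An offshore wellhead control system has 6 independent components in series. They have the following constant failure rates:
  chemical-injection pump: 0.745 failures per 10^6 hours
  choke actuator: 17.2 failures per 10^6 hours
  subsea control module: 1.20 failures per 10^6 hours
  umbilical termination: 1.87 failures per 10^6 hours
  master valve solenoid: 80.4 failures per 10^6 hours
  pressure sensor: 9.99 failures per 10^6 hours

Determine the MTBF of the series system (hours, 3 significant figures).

8980

Series of exponential components: λ_sys = Σ λ_i
λ_sys = 0.000000745 + 0.0000172 + 0.00000120 + 0.00000187 + 0.0000804 + 0.00000999 = 1.1141e-04 /h
MTBF = 1 / λ_sys = 8980 h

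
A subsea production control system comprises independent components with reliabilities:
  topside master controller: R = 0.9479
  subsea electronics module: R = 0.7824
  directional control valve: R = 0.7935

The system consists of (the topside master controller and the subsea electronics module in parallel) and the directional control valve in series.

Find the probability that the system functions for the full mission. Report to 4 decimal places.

0.7845

Parallel (topside master controller and subsea electronics module): 1 − (1 − 0.947900)(1 − 0.782400) = 0.988663
Series ([0.988663] and directional control valve): 0.988663 × 0.793500 = 0.7845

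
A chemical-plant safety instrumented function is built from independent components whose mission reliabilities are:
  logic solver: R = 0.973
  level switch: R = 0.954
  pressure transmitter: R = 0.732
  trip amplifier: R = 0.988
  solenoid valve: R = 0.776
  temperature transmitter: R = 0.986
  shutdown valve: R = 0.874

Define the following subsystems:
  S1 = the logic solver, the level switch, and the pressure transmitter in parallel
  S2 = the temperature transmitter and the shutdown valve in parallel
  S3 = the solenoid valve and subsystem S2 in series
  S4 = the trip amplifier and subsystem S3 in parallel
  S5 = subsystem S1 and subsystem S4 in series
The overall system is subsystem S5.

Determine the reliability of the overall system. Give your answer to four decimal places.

Parallel (logic solver, level switch, and pressure transmitter): 1 − (1 − 0.973000)(1 − 0.954000)(1 − 0.732000) = 0.999667
Parallel (temperature transmitter and shutdown valve): 1 − (1 − 0.986000)(1 − 0.874000) = 0.998236
Series (solenoid valve and [0.998236]): 0.776000 × 0.998236 = 0.774631
Parallel (trip amplifier and [0.774631]): 1 − (1 − 0.988000)(1 − 0.774631) = 0.997296
Series ([0.999667] and [0.997296]): 0.999667 × 0.997296 = 0.9970

0.9970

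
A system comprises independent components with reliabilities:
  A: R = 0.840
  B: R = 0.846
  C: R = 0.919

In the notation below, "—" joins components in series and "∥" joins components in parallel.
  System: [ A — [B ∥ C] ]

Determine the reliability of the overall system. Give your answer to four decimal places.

0.8295

Parallel (B and C): 1 − (1 − 0.846000)(1 − 0.919000) = 0.987526
Series (A and [0.987526]): 0.840000 × 0.987526 = 0.8295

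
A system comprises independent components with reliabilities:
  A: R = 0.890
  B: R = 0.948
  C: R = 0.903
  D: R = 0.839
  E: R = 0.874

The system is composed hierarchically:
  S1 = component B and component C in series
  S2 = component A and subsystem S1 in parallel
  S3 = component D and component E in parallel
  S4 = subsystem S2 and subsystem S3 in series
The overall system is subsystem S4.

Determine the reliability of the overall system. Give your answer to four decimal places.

0.9642

Series (B and C): 0.948000 × 0.903000 = 0.856044
Parallel (A and [0.856044]): 1 − (1 − 0.890000)(1 − 0.856044) = 0.984165
Parallel (D and E): 1 − (1 − 0.839000)(1 − 0.874000) = 0.979714
Series ([0.984165] and [0.979714]): 0.984165 × 0.979714 = 0.9642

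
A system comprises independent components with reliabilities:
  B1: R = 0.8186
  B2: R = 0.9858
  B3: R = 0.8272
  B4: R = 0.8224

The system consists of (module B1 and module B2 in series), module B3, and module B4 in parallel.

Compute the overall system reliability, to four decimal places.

0.9941

Series (B1 and B2): 0.818600 × 0.985800 = 0.806976
Parallel ([0.806976], B3, and B4): 1 − (1 − 0.806976)(1 − 0.827200)(1 − 0.822400) = 0.9941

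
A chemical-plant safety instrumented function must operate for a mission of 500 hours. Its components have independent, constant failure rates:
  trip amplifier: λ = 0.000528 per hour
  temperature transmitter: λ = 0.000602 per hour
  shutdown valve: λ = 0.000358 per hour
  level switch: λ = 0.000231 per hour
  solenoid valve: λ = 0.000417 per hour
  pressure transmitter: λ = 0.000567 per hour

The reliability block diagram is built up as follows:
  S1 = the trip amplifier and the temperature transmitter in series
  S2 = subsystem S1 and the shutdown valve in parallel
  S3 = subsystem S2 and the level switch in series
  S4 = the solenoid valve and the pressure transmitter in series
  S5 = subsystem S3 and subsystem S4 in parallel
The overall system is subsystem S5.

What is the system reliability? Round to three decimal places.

0.933

R(trip amplifier) = exp(−0.000528 × 500) = 0.76797
R(temperature transmitter) = exp(−0.000602 × 500) = 0.74008
R(shutdown valve) = exp(−0.000358 × 500) = 0.83611
R(level switch) = exp(−0.000231 × 500) = 0.89092
R(solenoid valve) = exp(−0.000417 × 500) = 0.81180
R(pressure transmitter) = exp(−0.000567 × 500) = 0.75314
Series (trip amplifier and temperature transmitter): 0.76797 × 0.74008 = 0.56836
Parallel ([0.56836] and shutdown valve): 1 − (1 − 0.56836)(1 − 0.83611) = 0.92926
Series ([0.92926] and level switch): 0.92926 × 0.89092 = 0.82790
Series (solenoid valve and pressure transmitter): 0.81180 × 0.75314 = 0.61140
Parallel ([0.82790] and [0.61140]): 1 − (1 − 0.82790)(1 − 0.61140) = 0.933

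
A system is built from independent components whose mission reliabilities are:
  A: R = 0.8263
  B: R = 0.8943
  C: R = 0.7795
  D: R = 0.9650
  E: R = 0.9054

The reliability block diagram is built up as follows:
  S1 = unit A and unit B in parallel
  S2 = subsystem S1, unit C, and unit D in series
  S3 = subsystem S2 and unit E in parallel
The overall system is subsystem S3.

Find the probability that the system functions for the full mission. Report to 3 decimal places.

0.975

Parallel (A and B): 1 − (1 − 0.82630)(1 − 0.89430) = 0.98164
Series ([0.98164], C, and D): 0.98164 × 0.77950 × 0.96500 = 0.73841
Parallel ([0.73841] and E): 1 − (1 − 0.73841)(1 − 0.90540) = 0.975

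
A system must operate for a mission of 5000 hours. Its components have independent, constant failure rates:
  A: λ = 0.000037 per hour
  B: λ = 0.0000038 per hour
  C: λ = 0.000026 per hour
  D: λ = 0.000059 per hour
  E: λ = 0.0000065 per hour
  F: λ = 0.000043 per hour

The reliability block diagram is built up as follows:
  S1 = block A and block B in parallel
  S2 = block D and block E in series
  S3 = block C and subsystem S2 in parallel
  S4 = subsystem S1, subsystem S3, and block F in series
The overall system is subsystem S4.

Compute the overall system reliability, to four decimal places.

0.7766

R(A) = exp(−0.000037 × 5000) = 0.831104
R(B) = exp(−0.0000038 × 5000) = 0.981179
R(C) = exp(−0.000026 × 5000) = 0.878095
R(D) = exp(−0.000059 × 5000) = 0.744532
R(E) = exp(−0.0000065 × 5000) = 0.968022
R(F) = exp(−0.000043 × 5000) = 0.806541
Parallel (A and B): 1 − (1 − 0.831104)(1 − 0.981179) = 0.996821
Series (D and E): 0.744532 × 0.968022 = 0.720723
Parallel (C and [0.720723]): 1 − (1 − 0.878095)(1 − 0.720723) = 0.965955
Series ([0.996821], [0.965955], and F): 0.996821 × 0.965955 × 0.806541 = 0.7766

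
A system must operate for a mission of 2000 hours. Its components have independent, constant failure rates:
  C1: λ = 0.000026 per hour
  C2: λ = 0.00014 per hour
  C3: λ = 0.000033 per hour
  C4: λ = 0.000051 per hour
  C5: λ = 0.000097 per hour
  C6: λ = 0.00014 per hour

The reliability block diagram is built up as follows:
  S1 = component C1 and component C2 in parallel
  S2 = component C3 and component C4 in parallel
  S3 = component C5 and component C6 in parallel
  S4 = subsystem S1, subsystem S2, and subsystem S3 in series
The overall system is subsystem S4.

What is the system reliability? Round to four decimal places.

0.9392

R(C1) = exp(−0.000026 × 2000) = 0.949329
R(C2) = exp(−0.00014 × 2000) = 0.755784
R(C3) = exp(−0.000033 × 2000) = 0.936131
R(C4) = exp(−0.000051 × 2000) = 0.903030
R(C5) = exp(−0.000097 × 2000) = 0.823658
R(C6) = exp(−0.00014 × 2000) = 0.755784
Parallel (C1 and C2): 1 − (1 − 0.949329)(1 − 0.755784) = 0.987625
Parallel (C3 and C4): 1 − (1 − 0.936131)(1 − 0.903030) = 0.993807
Parallel (C5 and C6): 1 − (1 − 0.823658)(1 − 0.755784) = 0.956934
Series ([0.987625], [0.993807], and [0.956934]): 0.987625 × 0.993807 × 0.956934 = 0.9392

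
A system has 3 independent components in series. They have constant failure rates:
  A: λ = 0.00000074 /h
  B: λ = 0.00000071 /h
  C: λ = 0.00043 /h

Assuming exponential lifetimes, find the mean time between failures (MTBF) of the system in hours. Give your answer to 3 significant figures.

2320

Series of exponential components: λ_sys = Σ λ_i
λ_sys = 0.00000074 + 0.00000071 + 0.00043 = 4.3145e-04 /h
MTBF = 1 / λ_sys = 2320 h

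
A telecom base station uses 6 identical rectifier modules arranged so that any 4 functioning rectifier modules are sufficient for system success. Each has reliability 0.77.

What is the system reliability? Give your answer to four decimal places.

0.8609

R = Σ_{i=4}^{6} C(6,i) p^i (1−p)^{6−i} with p = 0.77
C(6,4)·0.77^4·0.23^2 = 0.278939
C(6,5)·0.77^5·0.23^1 = 0.373536
C(6,6)·0.77^6·0.23^0 = 0.208422
Sum = 0.8609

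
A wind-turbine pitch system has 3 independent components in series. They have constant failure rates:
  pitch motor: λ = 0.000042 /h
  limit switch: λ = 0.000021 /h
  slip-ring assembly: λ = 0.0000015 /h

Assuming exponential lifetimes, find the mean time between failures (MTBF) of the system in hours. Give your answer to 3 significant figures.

Series of exponential components: λ_sys = Σ λ_i
λ_sys = 0.000042 + 0.000021 + 0.0000015 = 6.4500e-05 /h
MTBF = 1 / λ_sys = 15500 h

15500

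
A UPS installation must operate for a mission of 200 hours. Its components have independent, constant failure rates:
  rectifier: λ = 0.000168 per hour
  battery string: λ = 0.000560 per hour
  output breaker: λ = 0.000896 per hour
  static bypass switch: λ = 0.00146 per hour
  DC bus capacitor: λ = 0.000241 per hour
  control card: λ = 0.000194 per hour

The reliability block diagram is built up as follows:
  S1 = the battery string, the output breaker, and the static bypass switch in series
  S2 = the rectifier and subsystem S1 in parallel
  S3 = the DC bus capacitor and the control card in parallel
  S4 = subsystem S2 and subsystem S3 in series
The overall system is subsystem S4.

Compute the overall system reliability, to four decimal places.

0.9836

R(rectifier) = exp(−0.000168 × 200) = 0.966958
R(battery string) = exp(−0.000560 × 200) = 0.894044
R(output breaker) = exp(−0.000896 × 200) = 0.835939
R(static bypass switch) = exp(−0.00146 × 200) = 0.746769
R(DC bus capacitor) = exp(−0.000241 × 200) = 0.952943
R(control card) = exp(−0.000194 × 200) = 0.961943
Series (battery string, output breaker, and static bypass switch): 0.894044 × 0.835939 × 0.746769 = 0.558110
Parallel (rectifier and [0.558110]): 1 − (1 − 0.966958)(1 − 0.558110) = 0.985399
Parallel (DC bus capacitor and control card): 1 − (1 − 0.952943)(1 − 0.961943) = 0.998209
Series ([0.985399] and [0.998209]): 0.985399 × 0.998209 = 0.9836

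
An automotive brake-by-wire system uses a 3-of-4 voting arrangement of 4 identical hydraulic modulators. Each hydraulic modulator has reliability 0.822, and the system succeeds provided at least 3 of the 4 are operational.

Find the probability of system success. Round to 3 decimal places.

R = Σ_{i=3}^{4} C(4,i) p^i (1−p)^{4−i} with p = 0.822
C(4,3)·0.822^3·0.178^1 = 0.39545
C(4,4)·0.822^4·0.178^0 = 0.45655
Sum = 0.852

0.852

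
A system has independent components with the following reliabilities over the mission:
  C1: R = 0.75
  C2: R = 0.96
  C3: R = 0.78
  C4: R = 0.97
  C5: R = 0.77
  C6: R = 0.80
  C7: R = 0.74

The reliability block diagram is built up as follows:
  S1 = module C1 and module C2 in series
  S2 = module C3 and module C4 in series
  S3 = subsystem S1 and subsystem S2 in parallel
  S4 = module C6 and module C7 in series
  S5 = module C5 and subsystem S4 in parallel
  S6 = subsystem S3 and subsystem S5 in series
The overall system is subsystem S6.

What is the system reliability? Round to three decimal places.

Series (C1 and C2): 0.75000 × 0.96000 = 0.72000
Series (C3 and C4): 0.78000 × 0.97000 = 0.75660
Parallel ([0.72000] and [0.75660]): 1 − (1 − 0.72000)(1 − 0.75660) = 0.93185
Series (C6 and C7): 0.80000 × 0.74000 = 0.59200
Parallel (C5 and [0.59200]): 1 − (1 − 0.77000)(1 − 0.59200) = 0.90616
Series ([0.93185] and [0.90616]): 0.93185 × 0.90616 = 0.844

0.844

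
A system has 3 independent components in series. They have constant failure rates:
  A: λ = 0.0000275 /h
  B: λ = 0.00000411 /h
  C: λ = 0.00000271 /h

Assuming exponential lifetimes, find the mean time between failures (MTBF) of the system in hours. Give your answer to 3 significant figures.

Series of exponential components: λ_sys = Σ λ_i
λ_sys = 0.0000275 + 0.00000411 + 0.00000271 = 3.4320e-05 /h
MTBF = 1 / λ_sys = 29100 h

29100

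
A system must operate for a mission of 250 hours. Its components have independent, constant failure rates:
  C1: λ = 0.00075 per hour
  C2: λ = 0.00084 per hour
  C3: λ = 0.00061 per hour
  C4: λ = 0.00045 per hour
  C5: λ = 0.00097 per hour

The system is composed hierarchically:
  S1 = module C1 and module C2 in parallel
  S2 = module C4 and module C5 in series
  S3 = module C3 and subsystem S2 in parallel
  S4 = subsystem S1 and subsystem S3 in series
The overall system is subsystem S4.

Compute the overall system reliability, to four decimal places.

R(C1) = exp(−0.00075 × 250) = 0.829029
R(C2) = exp(−0.00084 × 250) = 0.810584
R(C3) = exp(−0.00061 × 250) = 0.858559
R(C4) = exp(−0.00045 × 250) = 0.893597
R(C5) = exp(−0.00097 × 250) = 0.784664
Parallel (C1 and C2): 1 − (1 − 0.829029)(1 − 0.810584) = 0.967615
Series (C4 and C5): 0.893597 × 0.784664 = 0.701173
Parallel (C3 and [0.701173]): 1 − (1 − 0.858559)(1 − 0.701173) = 0.957734
Series ([0.967615] and [0.957734]): 0.967615 × 0.957734 = 0.9267

0.9267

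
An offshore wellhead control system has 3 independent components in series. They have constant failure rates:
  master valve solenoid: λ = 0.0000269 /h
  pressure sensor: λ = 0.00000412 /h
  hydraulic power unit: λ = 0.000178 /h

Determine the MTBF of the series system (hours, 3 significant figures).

4780

Series of exponential components: λ_sys = Σ λ_i
λ_sys = 0.0000269 + 0.00000412 + 0.000178 = 2.0902e-04 /h
MTBF = 1 / λ_sys = 4780 h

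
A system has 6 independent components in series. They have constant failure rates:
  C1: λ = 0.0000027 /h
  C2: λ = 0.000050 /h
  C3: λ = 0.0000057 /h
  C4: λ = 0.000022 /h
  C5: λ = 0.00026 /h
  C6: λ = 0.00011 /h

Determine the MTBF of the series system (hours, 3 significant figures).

Series of exponential components: λ_sys = Σ λ_i
λ_sys = 0.0000027 + 0.000050 + 0.0000057 + 0.000022 + 0.00026 + 0.00011 = 4.5040e-04 /h
MTBF = 1 / λ_sys = 2220 h

2220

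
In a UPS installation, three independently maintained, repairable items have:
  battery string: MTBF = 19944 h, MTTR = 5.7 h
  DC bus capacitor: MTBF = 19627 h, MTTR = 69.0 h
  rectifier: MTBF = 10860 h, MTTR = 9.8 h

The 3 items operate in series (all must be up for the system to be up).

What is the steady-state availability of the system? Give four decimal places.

A(battery string) = MTBF/(MTBF+MTTR) = 19944/(19944+5.7) = 0.999714
A(DC bus capacitor) = MTBF/(MTBF+MTTR) = 19627/(19627+69.0) = 0.996497
A(rectifier) = MTBF/(MTBF+MTTR) = 10860/(10860+9.8) = 0.999098
Series availability: 0.999714 × 0.996497 × 0.999098 = 0.9953

0.9953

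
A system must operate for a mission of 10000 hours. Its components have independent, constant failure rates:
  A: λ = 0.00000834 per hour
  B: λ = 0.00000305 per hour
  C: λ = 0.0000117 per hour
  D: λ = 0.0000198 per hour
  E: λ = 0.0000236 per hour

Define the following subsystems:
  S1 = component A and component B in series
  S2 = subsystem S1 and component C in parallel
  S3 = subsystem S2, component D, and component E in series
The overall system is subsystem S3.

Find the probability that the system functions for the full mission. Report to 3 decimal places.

0.640

R(A) = exp(−0.00000834 × 10000) = 0.91998
R(B) = exp(−0.00000305 × 10000) = 0.96996
R(C) = exp(−0.0000117 × 10000) = 0.88959
R(D) = exp(−0.0000198 × 10000) = 0.82037
R(E) = exp(−0.0000236 × 10000) = 0.78978
Series (A and B): 0.91998 × 0.96996 = 0.89234
Parallel ([0.89234] and C): 1 − (1 − 0.89234)(1 − 0.88959) = 0.98811
Series ([0.98811], D, and E): 0.98811 × 0.82037 × 0.78978 = 0.640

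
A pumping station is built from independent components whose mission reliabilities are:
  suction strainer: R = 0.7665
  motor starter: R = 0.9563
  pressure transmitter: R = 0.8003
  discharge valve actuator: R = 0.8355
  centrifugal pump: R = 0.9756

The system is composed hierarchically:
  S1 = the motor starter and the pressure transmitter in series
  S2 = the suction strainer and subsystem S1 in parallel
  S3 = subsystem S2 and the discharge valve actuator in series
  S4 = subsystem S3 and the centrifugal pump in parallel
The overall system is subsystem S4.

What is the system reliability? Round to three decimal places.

0.995

Series (motor starter and pressure transmitter): 0.95630 × 0.80030 = 0.76533
Parallel (suction strainer and [0.76533]): 1 − (1 − 0.76650)(1 − 0.76533) = 0.94520
Series ([0.94520] and discharge valve actuator): 0.94520 × 0.83550 = 0.78971
Parallel ([0.78971] and centrifugal pump): 1 − (1 − 0.78971)(1 − 0.97560) = 0.995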